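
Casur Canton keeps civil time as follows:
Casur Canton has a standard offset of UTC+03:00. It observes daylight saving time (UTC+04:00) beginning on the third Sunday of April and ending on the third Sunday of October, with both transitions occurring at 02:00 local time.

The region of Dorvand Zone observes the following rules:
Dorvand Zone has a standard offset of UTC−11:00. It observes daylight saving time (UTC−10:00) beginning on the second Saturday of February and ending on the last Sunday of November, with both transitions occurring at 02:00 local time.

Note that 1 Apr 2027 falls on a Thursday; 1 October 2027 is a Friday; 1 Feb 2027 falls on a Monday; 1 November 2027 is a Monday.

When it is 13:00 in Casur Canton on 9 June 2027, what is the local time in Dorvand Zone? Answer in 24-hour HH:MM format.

1 April 2027 is a Thursday, so the first Sunday is April 4 and the third is April 18.
1 October 2027 is a Friday, so the first Sunday is October 3 and the third is October 17.
Daylight saving runs 18 April – 17 October; 9 June 2027 is inside that window, so Casur Canton is at UTC+04:00.
13:00 Casur Canton − 4h = 09:00 UTC.
1 February 2027 is a Monday, so the first Saturday is February 6 and the second is February 13.
1 November 2027 is a Monday, so Sundays fall on 7, 14, 21, 28; the last is November 28.
At the standard offset (UTC−11:00), 09:00 UTC − 11h = 22:00 Dorvand Zone standard time (rolling into the previous day, 8 June 2027).
The standard-time date in Dorvand Zone, 8 June 2027, falls between 13 February and 28 November, so daylight saving is in effect and Dorvand Zone is at UTC−10:00.
09:00 UTC − 10h = 23:00 Dorvand Zone (rolling into the previous day, 8 June 2027).

23:00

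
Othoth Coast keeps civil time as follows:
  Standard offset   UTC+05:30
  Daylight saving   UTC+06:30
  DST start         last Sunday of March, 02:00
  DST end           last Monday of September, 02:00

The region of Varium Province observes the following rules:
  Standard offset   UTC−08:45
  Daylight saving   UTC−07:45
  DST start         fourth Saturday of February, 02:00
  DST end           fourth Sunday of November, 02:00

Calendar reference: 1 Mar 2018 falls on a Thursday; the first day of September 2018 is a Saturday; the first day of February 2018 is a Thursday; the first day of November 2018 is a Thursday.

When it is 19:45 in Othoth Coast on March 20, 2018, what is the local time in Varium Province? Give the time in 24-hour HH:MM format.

1 March 2018 is a Thursday, so Sundays fall on 4, 11, 18, 25; the last is March 25.
1 September 2018 is a Saturday, so Mondays fall on 3, 10, 17, 24; the last is September 24.
Daylight saving runs 25 March – 24 September; March 20, 2018 is outside that window, so Othoth Coast is on standard time at UTC+05:30.
19:45 Othoth Coast − 5h30m = 14:15 UTC.
1 February 2018 is a Thursday, so the first Saturday is February 3 and the fourth is February 24.
1 November 2018 is a Thursday, so the first Sunday is November 4 and the fourth is November 25.
At the standard offset (UTC−08:45), 14:15 UTC − 8h45m = 05:30 Varium Province standard time.
The standard-time date in Varium Province, March 20, 2018, lies within the daylight-saving period (24 February – 25 November), so Varium Province is on daylight time, UTC−07:45.
14:15 UTC − 7h45m = 06:30 Varium Province.

06:30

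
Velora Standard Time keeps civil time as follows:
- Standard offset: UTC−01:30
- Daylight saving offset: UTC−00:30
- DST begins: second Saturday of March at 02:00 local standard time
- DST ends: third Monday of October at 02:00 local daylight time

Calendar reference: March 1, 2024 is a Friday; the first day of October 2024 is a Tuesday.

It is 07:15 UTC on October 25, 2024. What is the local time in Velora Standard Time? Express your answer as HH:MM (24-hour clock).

05:45

1 March 2024 is a Friday, so the first Saturday is March 2 and the second is March 9.
1 October 2024 is a Tuesday, so the first Monday is October 7 and the third is October 21.
At the standard offset (UTC−01:30), 07:15 UTC − 1h30m = 05:45 Velora Standard Time standard time.
The standard-time date in Velora Standard Time, October 25, 2024, is outside the daylight-saving period (9 March – 21 October), so Velora Standard Time is on standard time, UTC−01:30.
07:15 UTC − 1h30m = 05:45 local.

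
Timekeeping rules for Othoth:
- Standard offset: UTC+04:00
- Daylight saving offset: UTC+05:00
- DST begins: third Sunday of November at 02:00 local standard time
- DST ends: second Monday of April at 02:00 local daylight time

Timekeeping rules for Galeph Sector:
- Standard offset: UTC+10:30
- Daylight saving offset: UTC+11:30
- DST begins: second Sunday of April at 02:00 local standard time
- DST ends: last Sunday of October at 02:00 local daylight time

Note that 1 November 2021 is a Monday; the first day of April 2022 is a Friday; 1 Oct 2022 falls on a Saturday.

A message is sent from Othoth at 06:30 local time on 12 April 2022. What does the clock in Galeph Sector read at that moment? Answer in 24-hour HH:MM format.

1 November 2021 is a Monday, so the first Sunday is November 7 and the third is November 21.
1 April 2022 is a Friday, so the first Monday is April 4 and the second is April 11.
12 April 2022 is outside the daylight-saving period (21 November 2021 – 11 April 2022), so Othoth is on standard time, UTC+04:00.
06:30 Othoth − 4h = 02:30 UTC.
1 April 2022 is a Friday, so the first Sunday is April 3 and the second is April 10.
1 October 2022 is a Saturday, so Sundays fall on 2, 9, 16, 23, 30; the last is October 30.
At the standard offset (UTC+10:30), 02:30 UTC + 10h30m = 13:00 Galeph Sector standard time.
The standard-time date in Galeph Sector, 12 April 2022, lies within the daylight-saving period (10 April – 30 October), so Galeph Sector is on daylight time, UTC+11:30.
02:30 UTC + 11h30m = 14:00 Galeph Sector.

14:00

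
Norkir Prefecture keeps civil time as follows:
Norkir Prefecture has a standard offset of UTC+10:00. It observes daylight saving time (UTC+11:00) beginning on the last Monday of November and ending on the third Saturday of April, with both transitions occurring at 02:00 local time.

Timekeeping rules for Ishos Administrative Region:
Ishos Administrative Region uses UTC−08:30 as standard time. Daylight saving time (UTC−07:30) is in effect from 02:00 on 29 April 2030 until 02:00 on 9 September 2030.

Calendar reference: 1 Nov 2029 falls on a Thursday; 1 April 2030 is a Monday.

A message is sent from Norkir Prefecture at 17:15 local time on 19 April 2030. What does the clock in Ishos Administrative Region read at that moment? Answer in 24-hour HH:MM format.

21:45

1 November 2029 is a Thursday, so Mondays fall on 5, 12, 19, 26; the last is November 26.
1 April 2030 is a Monday, so the first Saturday is April 6 and the third is April 20.
Daylight saving runs 26 November 2029 – 20 April 2030; 19 April 2030 is inside that window, so Norkir Prefecture is at UTC+11:00.
17:15 Norkir Prefecture − 11h = 06:15 UTC.
At the standard offset (UTC−08:30), 06:15 UTC − 8h30m = 21:45 Ishos Administrative Region standard time (rolling into the previous day, 18 April 2030).
The standard-time date in Ishos Administrative Region, 18 April 2030, does not fall between 29 April and 9 September, so daylight saving is not in effect and Ishos Administrative Region is at UTC−08:30.
06:15 UTC − 8h30m = 21:45 Ishos Administrative Region (rolling into the previous day, 18 April 2030).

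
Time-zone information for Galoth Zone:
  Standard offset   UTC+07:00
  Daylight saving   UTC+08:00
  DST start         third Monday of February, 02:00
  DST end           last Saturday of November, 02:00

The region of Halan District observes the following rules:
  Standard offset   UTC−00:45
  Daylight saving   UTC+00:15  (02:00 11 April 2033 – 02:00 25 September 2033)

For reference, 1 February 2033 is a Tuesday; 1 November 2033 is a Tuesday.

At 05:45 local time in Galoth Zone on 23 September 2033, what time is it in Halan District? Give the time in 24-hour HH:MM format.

22:00

1 February 2033 is a Tuesday, so the first Monday is February 7 and the third is February 21.
1 November 2033 is a Tuesday, so Saturdays fall on 5, 12, 19, 26; the last is November 26.
23 September 2033 lies within the daylight-saving period (21 February – 26 November), so Galoth Zone is on daylight time, UTC+08:00.
05:45 Galoth Zone − 8h = 21:45 UTC (rolling into the previous day, 22 September 2033).
At the standard offset (UTC−00:45), 21:45 UTC − 0h45m = 21:00 Halan District standard time.
The standard-time date in Halan District, 22 September 2033, falls between 11 April and 25 September, so daylight saving is in effect and Halan District is at UTC+00:15.
21:45 UTC + 0h15m = 22:00 Halan District.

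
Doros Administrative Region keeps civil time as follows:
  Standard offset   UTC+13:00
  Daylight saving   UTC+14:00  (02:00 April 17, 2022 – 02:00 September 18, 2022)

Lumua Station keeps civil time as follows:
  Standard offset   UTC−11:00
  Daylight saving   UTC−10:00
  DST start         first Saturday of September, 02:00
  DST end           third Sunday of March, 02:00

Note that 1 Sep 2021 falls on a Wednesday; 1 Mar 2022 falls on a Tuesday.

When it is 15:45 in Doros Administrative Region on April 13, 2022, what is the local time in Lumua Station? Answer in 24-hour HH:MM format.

15:45

April 13, 2022 is outside the daylight-saving period (17 April – 18 September), so Doros Administrative Region is on standard time, UTC+13:00.
15:45 Doros Administrative Region − 13h = 02:45 UTC.
1 September 2021 is a Wednesday, so the first Saturday is September 4.
1 March 2022 is a Tuesday, so the first Sunday is March 6 and the third is March 20.
At the standard offset (UTC−11:00), 02:45 UTC − 11h = 15:45 Lumua Station standard time (rolling into the previous day, 12 April 2022).
The standard-time date in Lumua Station, April 12, 2022, is outside the daylight-saving period (4 September 2021 – 20 March 2022), so Lumua Station is on standard time, UTC−11:00.
02:45 UTC − 11h = 15:45 Lumua Station (rolling into the previous day, 12 April 2022).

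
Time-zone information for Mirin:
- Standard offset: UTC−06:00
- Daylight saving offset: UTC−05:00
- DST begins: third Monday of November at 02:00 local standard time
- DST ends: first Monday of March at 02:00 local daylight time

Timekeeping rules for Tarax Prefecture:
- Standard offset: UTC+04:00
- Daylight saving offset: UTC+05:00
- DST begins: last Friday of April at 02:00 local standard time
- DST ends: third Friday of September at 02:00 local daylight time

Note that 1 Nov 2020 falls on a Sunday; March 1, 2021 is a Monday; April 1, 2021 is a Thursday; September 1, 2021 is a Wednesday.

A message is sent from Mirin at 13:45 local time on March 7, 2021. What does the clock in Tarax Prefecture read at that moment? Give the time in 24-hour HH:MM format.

1 November 2020 is a Sunday, so the first Monday is November 2 and the third is November 16.
1 March 2021 is a Monday, so the first Monday is March 1.
Daylight saving runs 16 November 2020 – 1 March 2021; March 7, 2021 is outside that window, so Mirin is on standard time at UTC−06:00.
13:45 Mirin + 6h = 19:45 UTC.
1 April 2021 is a Thursday, so Fridays fall on 2, 9, 16, 23, 30; the last is April 30.
1 September 2021 is a Wednesday, so the first Friday is September 3 and the third is September 17.
At the standard offset (UTC+04:00), 19:45 UTC + 4h = 23:45 Tarax Prefecture standard time.
Daylight saving runs 30 April – 17 September; the standard-time date in Tarax Prefecture, March 7, 2021, is outside that window, so Tarax Prefecture is on standard time at UTC+04:00.
19:45 UTC + 4h = 23:45 Tarax Prefecture.

23:45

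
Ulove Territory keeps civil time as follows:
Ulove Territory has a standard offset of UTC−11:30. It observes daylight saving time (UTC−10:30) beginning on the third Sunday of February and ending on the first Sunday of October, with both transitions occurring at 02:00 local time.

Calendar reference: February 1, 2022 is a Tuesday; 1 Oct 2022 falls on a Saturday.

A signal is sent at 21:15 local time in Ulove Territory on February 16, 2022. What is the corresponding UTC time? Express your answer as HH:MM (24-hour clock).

1 February 2022 is a Tuesday, so the first Sunday is February 6 and the third is February 20.
1 October 2022 is a Saturday, so the first Sunday is October 2.
Daylight saving runs 20 February – 2 October; February 16, 2022 is outside that window, so Ulove Territory is on standard time at UTC−11:30.
21:15 local + 11h30m = 08:45 UTC (rolling into the next day, 17 February 2022).

08:45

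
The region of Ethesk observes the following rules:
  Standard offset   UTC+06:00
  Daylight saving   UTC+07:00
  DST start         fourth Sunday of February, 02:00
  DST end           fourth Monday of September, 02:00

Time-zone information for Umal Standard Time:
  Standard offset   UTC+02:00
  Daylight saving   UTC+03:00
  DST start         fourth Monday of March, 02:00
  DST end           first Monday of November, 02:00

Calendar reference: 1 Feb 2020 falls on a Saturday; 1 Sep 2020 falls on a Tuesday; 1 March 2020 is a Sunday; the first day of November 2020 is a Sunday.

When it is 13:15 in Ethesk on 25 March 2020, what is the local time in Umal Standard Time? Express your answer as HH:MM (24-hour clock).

09:15

1 February 2020 is a Saturday, so the first Sunday is February 2 and the fourth is February 23.
1 September 2020 is a Tuesday, so the first Monday is September 7 and the fourth is September 28.
25 March 2020 falls between 23 February and 28 September, so daylight saving is in effect and Ethesk is at UTC+07:00.
13:15 Ethesk − 7h = 06:15 UTC.
1 March 2020 is a Sunday, so the first Monday is March 2 and the fourth is March 23.
1 November 2020 is a Sunday, so the first Monday is November 2.
At the standard offset (UTC+02:00), 06:15 UTC + 2h = 08:15 Umal Standard Time standard time.
Daylight saving runs 23 March – 2 November; the standard-time date in Umal Standard Time, 25 March 2020, is inside that window, so Umal Standard Time is at UTC+03:00.
06:15 UTC + 3h = 09:15 Umal Standard Time.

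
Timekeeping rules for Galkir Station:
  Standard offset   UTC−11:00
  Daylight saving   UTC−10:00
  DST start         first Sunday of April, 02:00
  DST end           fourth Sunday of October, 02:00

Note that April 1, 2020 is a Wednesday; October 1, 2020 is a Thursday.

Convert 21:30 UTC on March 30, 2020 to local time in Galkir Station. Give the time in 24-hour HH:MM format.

1 April 2020 is a Wednesday, so the first Sunday is April 5.
1 October 2020 is a Thursday, so the first Sunday is October 4 and the fourth is October 25.
At the standard offset (UTC−11:00), 21:30 UTC − 11h = 10:30 Galkir Station standard time.
The standard-time date in Galkir Station, March 30, 2020, does not fall between 5 April and 25 October, so daylight saving is not in effect and Galkir Station is at UTC−11:00.
21:30 UTC − 11h = 10:30 local.

10:30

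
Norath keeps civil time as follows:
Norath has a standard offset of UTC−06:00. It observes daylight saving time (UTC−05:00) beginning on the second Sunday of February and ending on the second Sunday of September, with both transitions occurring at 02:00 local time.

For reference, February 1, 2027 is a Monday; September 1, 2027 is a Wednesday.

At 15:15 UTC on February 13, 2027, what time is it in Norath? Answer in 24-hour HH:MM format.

1 February 2027 is a Monday, so the first Sunday is February 7 and the second is February 14.
1 September 2027 is a Wednesday, so the first Sunday is September 5 and the second is September 12.
At the standard offset (UTC−06:00), 15:15 UTC − 6h = 09:15 Norath standard time.
The standard-time date in Norath, February 13, 2027, is outside the daylight-saving period (14 February – 12 September), so Norath is on standard time, UTC−06:00.
15:15 UTC − 6h = 09:15 local.

09:15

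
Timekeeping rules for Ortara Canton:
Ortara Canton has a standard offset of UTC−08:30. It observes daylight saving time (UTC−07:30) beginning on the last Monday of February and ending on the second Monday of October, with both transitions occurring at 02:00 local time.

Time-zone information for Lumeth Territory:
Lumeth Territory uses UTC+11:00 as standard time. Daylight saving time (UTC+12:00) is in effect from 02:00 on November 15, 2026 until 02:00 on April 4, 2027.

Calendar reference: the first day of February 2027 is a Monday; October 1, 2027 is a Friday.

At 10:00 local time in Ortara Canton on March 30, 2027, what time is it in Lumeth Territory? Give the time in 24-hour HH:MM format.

1 February 2027 is a Monday, so Mondays fall on 1, 8, 15, 22; the last is February 22.
1 October 2027 is a Friday, so the first Monday is October 4 and the second is October 11.
March 30, 2027 lies within the daylight-saving period (22 February – 11 October), so Ortara Canton is on daylight time, UTC−07:30.
10:00 Ortara Canton + 7h30m = 17:30 UTC.
At the standard offset (UTC+11:00), 17:30 UTC + 11h = 04:30 Lumeth Territory standard time (rolling into the next day, 31 March 2027).
Daylight saving runs 15 November 2026 – 4 April 2027; the standard-time date in Lumeth Territory, March 31, 2027, is inside that window, so Lumeth Territory is at UTC+12:00.
17:30 UTC + 12h = 05:30 Lumeth Territory (rolling into the next day, 31 March 2027).

05:30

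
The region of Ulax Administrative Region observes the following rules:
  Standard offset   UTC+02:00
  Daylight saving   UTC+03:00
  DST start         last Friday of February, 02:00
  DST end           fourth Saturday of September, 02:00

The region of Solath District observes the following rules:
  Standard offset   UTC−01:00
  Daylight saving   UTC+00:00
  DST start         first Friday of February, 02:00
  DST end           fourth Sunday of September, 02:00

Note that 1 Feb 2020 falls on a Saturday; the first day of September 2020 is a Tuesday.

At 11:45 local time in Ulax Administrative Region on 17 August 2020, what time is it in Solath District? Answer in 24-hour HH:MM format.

1 February 2020 is a Saturday, so Fridays fall on 7, 14, 21, 28; the last is February 28.
1 September 2020 is a Tuesday, so the first Saturday is September 5 and the fourth is September 26.
Daylight saving runs 28 February – 26 September; 17 August 2020 is inside that window, so Ulax Administrative Region is at UTC+03:00.
11:45 Ulax Administrative Region − 3h = 08:45 UTC.
1 February 2020 is a Saturday, so the first Friday is February 7.
1 September 2020 is a Tuesday, so the first Sunday is September 6 and the fourth is September 27.
At the standard offset (UTC−01:00), 08:45 UTC − 1h = 07:45 Solath District standard time.
The standard-time date in Solath District, 17 August 2020, falls between 7 February and 27 September, so daylight saving is in effect and Solath District is at UTC+00:00.
08:45 UTC + 0h = 08:45 Solath District.

08:45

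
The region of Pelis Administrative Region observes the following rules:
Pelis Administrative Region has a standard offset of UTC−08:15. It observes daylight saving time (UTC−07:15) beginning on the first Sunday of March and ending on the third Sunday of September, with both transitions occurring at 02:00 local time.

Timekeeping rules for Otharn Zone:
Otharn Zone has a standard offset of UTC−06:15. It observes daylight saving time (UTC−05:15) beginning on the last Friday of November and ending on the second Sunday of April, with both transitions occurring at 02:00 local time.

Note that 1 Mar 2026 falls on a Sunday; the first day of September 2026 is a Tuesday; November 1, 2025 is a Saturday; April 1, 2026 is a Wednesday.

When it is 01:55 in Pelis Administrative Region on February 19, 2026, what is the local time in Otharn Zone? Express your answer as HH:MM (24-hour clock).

04:55

1 March 2026 is a Sunday, so the first Sunday is March 1.
1 September 2026 is a Tuesday, so the first Sunday is September 6 and the third is September 20.
February 19, 2026 is outside the daylight-saving period (1 March – 20 September), so Pelis Administrative Region is on standard time, UTC−08:15.
01:55 Pelis Administrative Region + 8h15m = 10:10 UTC.
1 November 2025 is a Saturday, so Fridays fall on 7, 14, 21, 28; the last is November 28.
1 April 2026 is a Wednesday, so the first Sunday is April 5 and the second is April 12.
At the standard offset (UTC−06:15), 10:10 UTC − 6h15m = 03:55 Otharn Zone standard time.
The standard-time date in Otharn Zone, February 19, 2026, lies within the daylight-saving period (28 November 2025 – 12 April 2026), so Otharn Zone is on daylight time, UTC−05:15.
10:10 UTC − 5h15m = 04:55 Otharn Zone.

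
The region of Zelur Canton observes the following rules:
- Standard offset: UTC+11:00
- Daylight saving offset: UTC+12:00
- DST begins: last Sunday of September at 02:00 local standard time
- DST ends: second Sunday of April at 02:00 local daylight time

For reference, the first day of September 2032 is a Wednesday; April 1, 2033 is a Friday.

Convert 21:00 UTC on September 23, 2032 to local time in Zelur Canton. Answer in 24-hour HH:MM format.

1 September 2032 is a Wednesday, so Sundays fall on 5, 12, 19, 26; the last is September 26.
1 April 2033 is a Friday, so the first Sunday is April 3 and the second is April 10.
At the standard offset (UTC+11:00), 21:00 UTC + 11h = 08:00 Zelur Canton standard time (rolling into the next day, 24 September 2032).
The standard-time date in Zelur Canton, September 24, 2032, does not fall between 26 September 2032 and 10 April 2033, so daylight saving is not in effect and Zelur Canton is at UTC+11:00.
21:00 UTC + 11h = 08:00 local (rolling into the next day, 24 September 2032).

08:00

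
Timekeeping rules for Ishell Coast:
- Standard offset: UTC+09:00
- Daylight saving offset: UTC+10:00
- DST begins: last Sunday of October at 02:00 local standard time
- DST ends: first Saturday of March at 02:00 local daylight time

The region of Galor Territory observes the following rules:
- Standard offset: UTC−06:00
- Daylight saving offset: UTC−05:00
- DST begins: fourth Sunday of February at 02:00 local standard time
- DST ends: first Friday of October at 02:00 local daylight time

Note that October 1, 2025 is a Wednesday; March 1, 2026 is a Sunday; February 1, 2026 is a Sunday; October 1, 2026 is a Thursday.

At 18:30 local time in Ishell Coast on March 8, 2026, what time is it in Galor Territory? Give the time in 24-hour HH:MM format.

04:30

1 October 2025 is a Wednesday, so Sundays fall on 5, 12, 19, 26; the last is October 26.
1 March 2026 is a Sunday, so the first Saturday is March 7.
Daylight saving runs 26 October 2025 – 7 March 2026; March 8, 2026 is outside that window, so Ishell Coast is on standard time at UTC+09:00.
18:30 Ishell Coast − 9h = 09:30 UTC.
1 February 2026 is a Sunday, so the first Sunday is February 1 and the fourth is February 22.
1 October 2026 is a Thursday, so the first Friday is October 2.
At the standard offset (UTC−06:00), 09:30 UTC − 6h = 03:30 Galor Territory standard time.
The standard-time date in Galor Territory, March 8, 2026, lies within the daylight-saving period (22 February – 2 October), so Galor Territory is on daylight time, UTC−05:00.
09:30 UTC − 5h = 04:30 Galor Territory.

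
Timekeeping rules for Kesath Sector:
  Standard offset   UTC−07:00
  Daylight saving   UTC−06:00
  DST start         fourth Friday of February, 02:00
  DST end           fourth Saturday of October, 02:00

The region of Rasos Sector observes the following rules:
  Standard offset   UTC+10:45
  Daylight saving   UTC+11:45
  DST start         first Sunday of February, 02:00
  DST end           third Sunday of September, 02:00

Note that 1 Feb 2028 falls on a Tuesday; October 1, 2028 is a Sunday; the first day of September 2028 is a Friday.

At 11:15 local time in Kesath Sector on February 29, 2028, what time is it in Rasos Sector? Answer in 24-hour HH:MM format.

1 February 2028 is a Tuesday, so the first Friday is February 4 and the fourth is February 25.
1 October 2028 is a Sunday, so the first Saturday is October 7 and the fourth is October 28.
February 29, 2028 lies within the daylight-saving period (25 February – 28 October), so Kesath Sector is on daylight time, UTC−06:00.
11:15 Kesath Sector + 6h = 17:15 UTC.
1 February 2028 is a Tuesday, so the first Sunday is February 6.
1 September 2028 is a Friday, so the first Sunday is September 3 and the third is September 17.
At the standard offset (UTC+10:45), 17:15 UTC + 10h45m = 04:00 Rasos Sector standard time (rolling into the next day, 1 March 2028).
The standard-time date in Rasos Sector, March 1, 2028, falls between 6 February and 17 September, so daylight saving is in effect and Rasos Sector is at UTC+11:45.
17:15 UTC + 11h45m = 05:00 Rasos Sector (rolling into the next day, 1 March 2028).

05:00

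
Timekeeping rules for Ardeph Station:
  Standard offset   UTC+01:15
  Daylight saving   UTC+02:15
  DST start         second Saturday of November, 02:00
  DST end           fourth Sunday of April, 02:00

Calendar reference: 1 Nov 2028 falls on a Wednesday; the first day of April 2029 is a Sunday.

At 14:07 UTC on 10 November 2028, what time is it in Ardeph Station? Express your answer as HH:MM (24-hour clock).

1 November 2028 is a Wednesday, so the first Saturday is November 4 and the second is November 11.
1 April 2029 is a Sunday, so the first Sunday is April 1 and the fourth is April 22.
At the standard offset (UTC+01:15), 14:07 UTC + 1h15m = 15:22 Ardeph Station standard time.
Daylight saving runs 11 November 2028 – 22 April 2029; the standard-time date in Ardeph Station, 10 November 2028, is outside that window, so Ardeph Station is on standard time at UTC+01:15.
14:07 UTC + 1h15m = 15:22 local.

15:22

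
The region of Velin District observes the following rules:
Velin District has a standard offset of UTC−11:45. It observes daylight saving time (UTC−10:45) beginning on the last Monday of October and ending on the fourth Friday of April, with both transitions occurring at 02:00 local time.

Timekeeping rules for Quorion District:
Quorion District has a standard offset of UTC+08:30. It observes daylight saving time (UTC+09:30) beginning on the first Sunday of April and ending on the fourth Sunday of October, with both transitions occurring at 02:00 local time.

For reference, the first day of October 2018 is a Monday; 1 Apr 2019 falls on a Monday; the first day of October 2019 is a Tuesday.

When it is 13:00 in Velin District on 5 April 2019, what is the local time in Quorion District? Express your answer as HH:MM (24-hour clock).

08:15

1 October 2018 is a Monday, so Mondays fall on 1, 8, 15, 22, 29; the last is October 29.
1 April 2019 is a Monday, so the first Friday is April 5 and the fourth is April 26.
Daylight saving runs 29 October 2018 – 26 April 2019; 5 April 2019 is inside that window, so Velin District is at UTC−10:45.
13:00 Velin District + 10h45m = 23:45 UTC.
1 April 2019 is a Monday, so the first Sunday is April 7.
1 October 2019 is a Tuesday, so the first Sunday is October 6 and the fourth is October 27.
At the standard offset (UTC+08:30), 23:45 UTC + 8h30m = 08:15 Quorion District standard time (rolling into the next day, 6 April 2019).
Daylight saving runs 7 April – 27 October; the standard-time date in Quorion District, 6 April 2019, is outside that window, so Quorion District is on standard time at UTC+08:30.
23:45 UTC + 8h30m = 08:15 Quorion District (rolling into the next day, 6 April 2019).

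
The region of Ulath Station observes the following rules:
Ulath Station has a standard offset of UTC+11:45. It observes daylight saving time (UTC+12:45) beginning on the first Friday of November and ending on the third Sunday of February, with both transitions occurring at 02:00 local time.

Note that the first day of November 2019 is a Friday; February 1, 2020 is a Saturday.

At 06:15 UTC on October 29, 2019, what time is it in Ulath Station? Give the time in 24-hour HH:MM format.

18:00

1 November 2019 is a Friday, so the first Friday is November 1.
1 February 2020 is a Saturday, so the first Sunday is February 2 and the third is February 16.
At the standard offset (UTC+11:45), 06:15 UTC + 11h45m = 18:00 Ulath Station standard time.
Daylight saving runs 1 November 2019 – 16 February 2020; the standard-time date in Ulath Station, October 29, 2019, is outside that window, so Ulath Station is on standard time at UTC+11:45.
06:15 UTC + 11h45m = 18:00 local.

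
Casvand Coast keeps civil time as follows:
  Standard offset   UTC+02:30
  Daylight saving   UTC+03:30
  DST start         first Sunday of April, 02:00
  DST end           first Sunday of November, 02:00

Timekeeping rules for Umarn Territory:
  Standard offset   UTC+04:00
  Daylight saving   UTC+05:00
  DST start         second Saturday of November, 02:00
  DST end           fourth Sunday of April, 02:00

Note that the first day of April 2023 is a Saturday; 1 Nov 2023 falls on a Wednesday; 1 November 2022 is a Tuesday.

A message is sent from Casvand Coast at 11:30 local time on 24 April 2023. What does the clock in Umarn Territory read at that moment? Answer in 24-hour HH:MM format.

12:00

1 April 2023 is a Saturday, so the first Sunday is April 2.
1 November 2023 is a Wednesday, so the first Sunday is November 5.
Daylight saving runs 2 April – 5 November; 24 April 2023 is inside that window, so Casvand Coast is at UTC+03:30.
11:30 Casvand Coast − 3h30m = 08:00 UTC.
1 November 2022 is a Tuesday, so the first Saturday is November 5 and the second is November 12.
1 April 2023 is a Saturday, so the first Sunday is April 2 and the fourth is April 23.
At the standard offset (UTC+04:00), 08:00 UTC + 4h = 12:00 Umarn Territory standard time.
The standard-time date in Umarn Territory, 24 April 2023, is outside the daylight-saving period (12 November 2022 – 23 April 2023), so Umarn Territory is on standard time, UTC+04:00.
08:00 UTC + 4h = 12:00 Umarn Territory.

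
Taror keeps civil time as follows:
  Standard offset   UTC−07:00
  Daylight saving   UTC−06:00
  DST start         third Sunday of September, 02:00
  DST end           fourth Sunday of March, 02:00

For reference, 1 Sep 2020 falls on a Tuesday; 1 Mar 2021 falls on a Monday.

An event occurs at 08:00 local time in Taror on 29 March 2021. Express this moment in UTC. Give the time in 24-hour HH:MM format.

1 September 2020 is a Tuesday, so the first Sunday is September 6 and the third is September 20.
1 March 2021 is a Monday, so the first Sunday is March 7 and the fourth is March 28.
29 March 2021 does not fall between 20 September 2020 and 28 March 2021, so daylight saving is not in effect and Taror is at UTC−07:00.
08:00 local + 7h = 15:00 UTC.

15:00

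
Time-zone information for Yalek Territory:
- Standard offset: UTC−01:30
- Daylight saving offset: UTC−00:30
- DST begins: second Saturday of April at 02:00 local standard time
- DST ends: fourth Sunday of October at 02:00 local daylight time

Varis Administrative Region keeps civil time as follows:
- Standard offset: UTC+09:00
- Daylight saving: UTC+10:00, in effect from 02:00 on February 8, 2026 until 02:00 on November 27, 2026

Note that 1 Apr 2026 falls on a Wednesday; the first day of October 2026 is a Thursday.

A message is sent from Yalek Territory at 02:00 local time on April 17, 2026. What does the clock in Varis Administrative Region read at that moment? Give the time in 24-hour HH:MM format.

1 April 2026 is a Wednesday, so the first Saturday is April 4 and the second is April 11.
1 October 2026 is a Thursday, so the first Sunday is October 4 and the fourth is October 25.
April 17, 2026 falls between 11 April and 25 October, so daylight saving is in effect and Yalek Territory is at UTC−00:30.
02:00 Yalek Territory + 0h30m = 02:30 UTC.
At the standard offset (UTC+09:00), 02:30 UTC + 9h = 11:30 Varis Administrative Region standard time.
The standard-time date in Varis Administrative Region, April 17, 2026, lies within the daylight-saving period (8 February – 27 November), so Varis Administrative Region is on daylight time, UTC+10:00.
02:30 UTC + 10h = 12:30 Varis Administrative Region.

12:30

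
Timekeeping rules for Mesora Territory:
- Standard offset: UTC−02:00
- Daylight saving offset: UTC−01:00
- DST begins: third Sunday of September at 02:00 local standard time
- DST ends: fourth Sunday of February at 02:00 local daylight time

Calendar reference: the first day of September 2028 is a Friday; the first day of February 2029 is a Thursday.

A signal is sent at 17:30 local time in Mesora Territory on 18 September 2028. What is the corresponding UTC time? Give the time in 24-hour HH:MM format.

1 September 2028 is a Friday, so the first Sunday is September 3 and the third is September 17.
1 February 2029 is a Thursday, so the first Sunday is February 4 and the fourth is February 25.
Daylight saving runs 17 September 2028 – 25 February 2029; 18 September 2028 is inside that window, so Mesora Territory is at UTC−01:00.
17:30 local + 1h = 18:30 UTC.

18:30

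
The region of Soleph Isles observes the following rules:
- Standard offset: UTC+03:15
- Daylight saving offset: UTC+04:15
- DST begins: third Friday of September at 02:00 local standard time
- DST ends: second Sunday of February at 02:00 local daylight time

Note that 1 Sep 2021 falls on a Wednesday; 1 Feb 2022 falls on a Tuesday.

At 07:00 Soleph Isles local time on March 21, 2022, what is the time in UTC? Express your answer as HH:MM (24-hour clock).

03:45

1 September 2021 is a Wednesday, so the first Friday is September 3 and the third is September 17.
1 February 2022 is a Tuesday, so the first Sunday is February 6 and the second is February 13.
Daylight saving runs 17 September 2021 – 13 February 2022; March 21, 2022 is outside that window, so Soleph Isles is on standard time at UTC+03:15.
07:00 local − 3h15m = 03:45 UTC.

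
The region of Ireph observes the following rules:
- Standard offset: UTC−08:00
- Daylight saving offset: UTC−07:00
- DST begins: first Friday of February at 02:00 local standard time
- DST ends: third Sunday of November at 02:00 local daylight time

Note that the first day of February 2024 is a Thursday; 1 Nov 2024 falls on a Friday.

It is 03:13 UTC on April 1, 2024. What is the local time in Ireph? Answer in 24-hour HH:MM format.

1 February 2024 is a Thursday, so the first Friday is February 2.
1 November 2024 is a Friday, so the first Sunday is November 3 and the third is November 17.
At the standard offset (UTC−08:00), 03:13 UTC − 8h = 19:13 Ireph standard time (rolling into the previous day, 31 March 2024).
The standard-time date in Ireph, March 31, 2024, falls between 2 February and 17 November, so daylight saving is in effect and Ireph is at UTC−07:00.
03:13 UTC − 7h = 20:13 local (rolling into the previous day, 31 March 2024).

20:13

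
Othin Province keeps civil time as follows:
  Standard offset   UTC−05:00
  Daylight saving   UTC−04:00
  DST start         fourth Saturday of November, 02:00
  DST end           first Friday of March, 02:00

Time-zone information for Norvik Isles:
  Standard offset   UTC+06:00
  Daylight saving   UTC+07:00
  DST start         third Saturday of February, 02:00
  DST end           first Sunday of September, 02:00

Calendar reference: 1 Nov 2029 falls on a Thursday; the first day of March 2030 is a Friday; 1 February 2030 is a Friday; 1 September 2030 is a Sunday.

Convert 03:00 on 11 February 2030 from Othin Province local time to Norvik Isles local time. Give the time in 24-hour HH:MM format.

13:00

1 November 2029 is a Thursday, so the first Saturday is November 3 and the fourth is November 24.
1 March 2030 is a Friday, so the first Friday is March 1.
Daylight saving runs 24 November 2029 – 1 March 2030; 11 February 2030 is inside that window, so Othin Province is at UTC−04:00.
03:00 Othin Province + 4h = 07:00 UTC.
1 February 2030 is a Friday, so the first Saturday is February 2 and the third is February 16.
1 September 2030 is a Sunday, so the first Sunday is September 1.
At the standard offset (UTC+06:00), 07:00 UTC + 6h = 13:00 Norvik Isles standard time.
The standard-time date in Norvik Isles, 11 February 2030, is outside the daylight-saving period (16 February – 1 September), so Norvik Isles is on standard time, UTC+06:00.
07:00 UTC + 6h = 13:00 Norvik Isles.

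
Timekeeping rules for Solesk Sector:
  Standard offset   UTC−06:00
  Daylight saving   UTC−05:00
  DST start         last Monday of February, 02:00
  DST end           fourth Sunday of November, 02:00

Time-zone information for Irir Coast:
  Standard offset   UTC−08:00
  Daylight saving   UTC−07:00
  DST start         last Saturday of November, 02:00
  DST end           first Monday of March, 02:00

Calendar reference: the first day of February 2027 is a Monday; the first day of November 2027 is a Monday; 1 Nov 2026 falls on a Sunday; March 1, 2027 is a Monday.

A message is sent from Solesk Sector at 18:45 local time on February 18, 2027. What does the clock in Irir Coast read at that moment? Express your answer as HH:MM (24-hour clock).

17:45

1 February 2027 is a Monday, so Mondays fall on 1, 8, 15, 22; the last is February 22.
1 November 2027 is a Monday, so the first Sunday is November 7 and the fourth is November 28.
February 18, 2027 is outside the daylight-saving period (22 February – 28 November), so Solesk Sector is on standard time, UTC−06:00.
18:45 Solesk Sector + 6h = 00:45 UTC (rolling into the next day, 19 February 2027).
1 November 2026 is a Sunday, so Saturdays fall on 7, 14, 21, 28; the last is November 28.
1 March 2027 is a Monday, so the first Monday is March 1.
At the standard offset (UTC−08:00), 00:45 UTC − 8h = 16:45 Irir Coast standard time (rolling into the previous day, 18 February 2027).
The standard-time date in Irir Coast, February 18, 2027, falls between 28 November 2026 and 1 March 2027, so daylight saving is in effect and Irir Coast is at UTC−07:00.
00:45 UTC − 7h = 17:45 Irir Coast (rolling into the previous day, 18 February 2027).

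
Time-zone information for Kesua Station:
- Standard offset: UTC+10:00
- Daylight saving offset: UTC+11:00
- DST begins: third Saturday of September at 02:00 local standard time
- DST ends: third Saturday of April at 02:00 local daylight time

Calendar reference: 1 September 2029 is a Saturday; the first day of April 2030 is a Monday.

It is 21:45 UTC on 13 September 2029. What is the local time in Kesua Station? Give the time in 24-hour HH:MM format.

07:45

1 September 2029 is a Saturday, so the first Saturday is September 1 and the third is September 15.
1 April 2030 is a Monday, so the first Saturday is April 6 and the third is April 20.
At the standard offset (UTC+10:00), 21:45 UTC + 10h = 07:45 Kesua Station standard time (rolling into the next day, 14 September 2029).
Daylight saving runs 15 September 2029 – 20 April 2030; the standard-time date in Kesua Station, 14 September 2029, is outside that window, so Kesua Station is on standard time at UTC+10:00.
21:45 UTC + 10h = 07:45 local (rolling into the next day, 14 September 2029).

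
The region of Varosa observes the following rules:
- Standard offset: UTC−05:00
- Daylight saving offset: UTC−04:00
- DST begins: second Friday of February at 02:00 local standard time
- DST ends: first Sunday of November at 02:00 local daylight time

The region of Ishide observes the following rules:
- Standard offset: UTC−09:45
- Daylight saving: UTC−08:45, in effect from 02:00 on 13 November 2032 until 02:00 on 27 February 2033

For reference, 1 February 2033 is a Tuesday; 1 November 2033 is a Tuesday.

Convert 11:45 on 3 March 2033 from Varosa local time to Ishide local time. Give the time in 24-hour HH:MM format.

06:00

1 February 2033 is a Tuesday, so the first Friday is February 4 and the second is February 11.
1 November 2033 is a Tuesday, so the first Sunday is November 6.
3 March 2033 falls between 11 February and 6 November, so daylight saving is in effect and Varosa is at UTC−04:00.
11:45 Varosa + 4h = 15:45 UTC.
At the standard offset (UTC−09:45), 15:45 UTC − 9h45m = 06:00 Ishide standard time.
Daylight saving runs 13 November 2032 – 27 February 2033; the standard-time date in Ishide, 3 March 2033, is outside that window, so Ishide is on standard time at UTC−09:45.
15:45 UTC − 9h45m = 06:00 Ishide.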